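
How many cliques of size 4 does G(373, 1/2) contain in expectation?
E[# K_4] = C(373, 4) · (1/2)^C(4, 2) = 793626505 / 2^6 = 12400414.140625

For each 4-subset S of vertices (there are C(373, 4) = 793626505 such S), let X_S = 1 if S induces a K_4 (all C(4, 2) = 6 edges present). Then P(X_S = 1) = (1/2)^6 = 1/64. By linearity of expectation, E[# K_4] = C(373, 4) · (1/2)^6 = 793626505 / 64 = 12400414.140625.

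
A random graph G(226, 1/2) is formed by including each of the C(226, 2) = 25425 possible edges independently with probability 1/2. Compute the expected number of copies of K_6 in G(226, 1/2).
E[# K_6] = C(226, 6) · (1/2)^C(6, 2) = 173083867320 / 2^15 = 21635483415/4096 ≈ 5282100.443115

For each 6-subset S of vertices (there are C(226, 6) = 173083867320 such S), let X_S = 1 if S induces a K_6 (all C(6, 2) = 15 edges present). Then P(X_S = 1) = (1/2)^15 = 1/32768. By linearity of expectation, E[# K_6] = C(226, 6) · (1/2)^15 = 173083867320 / 32768 = 21635483415/4096 ≈ 5282100.443115.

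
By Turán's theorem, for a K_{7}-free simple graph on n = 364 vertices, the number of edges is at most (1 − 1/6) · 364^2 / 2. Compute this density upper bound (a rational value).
Turán density bound = (5/6) · 364^2/2 = 165620/3 ≈ 55206.6667

Turán's theorem: ex(n, K_{r+1}) is achieved by the complete r-partite Turán graph T(n, r) with parts as balanced as possible, and is at most (1 − 1/r) · n^2/2. For r = 6, n = 364: the density bound is (5/6) · 132496/2 = 165620/3 ≈ 55206.6667. The integer-valued extremum is e(T(364, 6)) = 55206, which is strictly less than the density bound 165620/3 since 6 ∤ 364 (the parts of T(364, 6) cannot all be equal).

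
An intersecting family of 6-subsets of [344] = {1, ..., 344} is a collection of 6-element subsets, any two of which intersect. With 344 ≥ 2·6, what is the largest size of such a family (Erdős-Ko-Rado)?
max |F| = C(343, 5) = 38421292833

The Erdős-Ko-Rado theorem states: for n ≥ 2k, an intersecting family of k-subsets of an n-element set has size at most C(n − 1, k − 1), with equality for 'star' families {A ⊆ [n] : |A| = k, i ∈ A} (fix an element i). For n = 344, k = 6: C(343, 5) = 38421292833.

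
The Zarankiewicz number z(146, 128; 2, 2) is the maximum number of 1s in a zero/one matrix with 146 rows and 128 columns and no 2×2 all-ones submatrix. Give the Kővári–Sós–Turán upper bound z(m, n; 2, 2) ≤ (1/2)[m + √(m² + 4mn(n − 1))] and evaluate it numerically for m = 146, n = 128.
z(146, 128; 2, 2) ≤ (1/2)[146 + √(146² + 4·146·128·127)] = (1/2)[146 + √9514820] = 1615.3051

Kővári–Sós–Turán: let r_1, ..., r_146 be the row sums and z = Σ r_i the total number of 1s. Each pair of columns can share at most one row with both entries 1 (else a 2×2 all-ones block appears), so Σ_i C(r_i, 2) ≤ C(128, 2) = 8128. By convexity Σ_i C(r_i, 2) ≥ 146·C(z/146, 2) = z(z − 146)/(2·146), giving z² − 146z − 146·128·127 ≤ 0 and hence z ≤ (1/2)[146 + √(21316 + 4·2373376)] = (1/2)[146 + √9514820] ≈ (1/2)(146 + 3084.6102) = 1615.3051.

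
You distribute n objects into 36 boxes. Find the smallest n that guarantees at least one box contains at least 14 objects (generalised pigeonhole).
n = (14 − 1)·36 + 1 = 469

By the generalised pigeonhole principle, to guarantee some box contains ≥ r objects we need more than (r − 1) · k objects total. Threshold: n = (r − 1) · k + 1. With r = 14 and k = 36: n = 13 · 36 + 1 = 468 + 1 = 469. For n = 468 = 13 · 36, we can put exactly 13 objects in every box, avoiding 14 in any single one — so 469 is tight.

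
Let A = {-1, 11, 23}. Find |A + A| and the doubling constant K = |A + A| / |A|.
K = |A + A| / |A| = 5/3

Enumerate A + A = {a + b : a, b ∈ A}. With |A| = 3, there are |A|^2 = 9 ordered sum pairs; collecting distinct values, A + A = {-2, 10, 22, 34, 46}, so |A + A| = 5. Thus K = 5/3. Here |A + A| = 2|A| − 1 = 5, the minimum possible — so K = 5/3 is minimal, which holds iff A is an arithmetic progression.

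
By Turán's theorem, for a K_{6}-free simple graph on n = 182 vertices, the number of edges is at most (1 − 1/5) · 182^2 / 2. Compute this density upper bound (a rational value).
Turán density bound = (4/5) · 182^2/2 = 66248/5 ≈ 13249.6

Turán's theorem: ex(n, K_{r+1}) is achieved by the complete r-partite Turán graph T(n, r) with parts as balanced as possible, and is at most (1 − 1/r) · n^2/2. For r = 5, n = 182: the density bound is (4/5) · 33124/2 = 66248/5 ≈ 13249.6. The integer-valued extremum is e(T(182, 5)) = 13249, which is strictly less than the density bound 66248/5 since 5 ∤ 182 (the parts of T(182, 5) cannot all be equal).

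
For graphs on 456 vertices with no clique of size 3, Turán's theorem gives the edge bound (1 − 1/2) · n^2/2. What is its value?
Turán density bound = (1/2) · 456^2/2 = 51984

Turán's theorem: ex(n, K_{r+1}) is achieved by the complete r-partite Turán graph T(n, r) with parts as balanced as possible, and is at most (1 − 1/r) · n^2/2. For r = 2, n = 456: the density bound is (1/2) · 207936/2 = 51984. Since 2 ∣ 456, the Turán graph T(456, 2) has parts of equal size 228, and its edge count e(T(456, 2)) = 51984 attains the density bound exactly.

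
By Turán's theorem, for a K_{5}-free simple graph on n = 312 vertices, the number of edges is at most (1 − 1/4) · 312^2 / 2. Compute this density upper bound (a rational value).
Turán density bound = (3/4) · 312^2/2 = 36504

Turán's theorem: ex(n, K_{r+1}) is achieved by the complete r-partite Turán graph T(n, r) with parts as balanced as possible, and is at most (1 − 1/r) · n^2/2. For r = 4, n = 312: the density bound is (3/4) · 97344/2 = 36504. Since 4 ∣ 312, the Turán graph T(312, 4) has parts of equal size 78, and its edge count e(T(312, 4)) = 36504 attains the density bound exactly.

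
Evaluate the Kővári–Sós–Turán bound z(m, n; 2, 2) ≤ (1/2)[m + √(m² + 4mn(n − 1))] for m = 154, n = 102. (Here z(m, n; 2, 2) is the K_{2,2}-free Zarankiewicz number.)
z(154, 102; 2, 2) ≤ (1/2)[154 + √(154² + 4·154·102·101)] = (1/2)[154 + √6369748] = 1338.918

Kővári–Sós–Turán: let r_1, ..., r_154 be the row sums and z = Σ r_i the total number of 1s. Each pair of columns can share at most one row with both entries 1 (else a 2×2 all-ones block appears), so Σ_i C(r_i, 2) ≤ C(102, 2) = 5151. By convexity Σ_i C(r_i, 2) ≥ 154·C(z/154, 2) = z(z − 154)/(2·154), giving z² − 154z − 154·102·101 ≤ 0 and hence z ≤ (1/2)[154 + √(23716 + 4·1586508)] = (1/2)[154 + √6369748] ≈ (1/2)(154 + 2523.836) = 1338.918.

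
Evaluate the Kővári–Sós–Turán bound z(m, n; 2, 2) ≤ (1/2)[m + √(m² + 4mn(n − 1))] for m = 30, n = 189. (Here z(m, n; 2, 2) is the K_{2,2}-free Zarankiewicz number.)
z(30, 189; 2, 2) ≤ (1/2)[30 + √(30² + 4·30·189·188)] = (1/2)[30 + √4264740] = 1047.5623

Kővári–Sós–Turán: let r_1, ..., r_30 be the row sums and z = Σ r_i the total number of 1s. Each pair of columns can share at most one row with both entries 1 (else a 2×2 all-ones block appears), so Σ_i C(r_i, 2) ≤ C(189, 2) = 17766. By convexity Σ_i C(r_i, 2) ≥ 30·C(z/30, 2) = z(z − 30)/(2·30), giving z² − 30z − 30·189·188 ≤ 0 and hence z ≤ (1/2)[30 + √(900 + 4·1065960)] = (1/2)[30 + √4264740] ≈ (1/2)(30 + 2065.1247) = 1047.5623.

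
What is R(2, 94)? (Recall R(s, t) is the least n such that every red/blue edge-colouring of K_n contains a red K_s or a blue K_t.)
R(2, 94) = 94

R(2, k) = k for all k ≥ 2: in a 2-colouring of K_k, either some edge is red (a red K_2) or all edges are blue (a blue K_k). And K_{93} coloured all-blue has no blue K_94, so R(2, 94) > 93. Hence R(2, 94) = 94.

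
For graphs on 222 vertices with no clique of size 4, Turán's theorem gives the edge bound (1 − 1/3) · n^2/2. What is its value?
Turán density bound = (2/3) · 222^2/2 = 16428

Turán's theorem: ex(n, K_{r+1}) is achieved by the complete r-partite Turán graph T(n, r) with parts as balanced as possible, and is at most (1 − 1/r) · n^2/2. For r = 3, n = 222: the density bound is (2/3) · 49284/2 = 16428. Since 3 ∣ 222, the Turán graph T(222, 3) has parts of equal size 74, and its edge count e(T(222, 3)) = 16428 attains the density bound exactly.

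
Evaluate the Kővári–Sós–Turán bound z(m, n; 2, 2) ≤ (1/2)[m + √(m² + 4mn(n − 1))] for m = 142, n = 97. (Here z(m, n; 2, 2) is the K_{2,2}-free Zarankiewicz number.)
z(142, 97; 2, 2) ≤ (1/2)[142 + √(142² + 4·142·97·96)] = (1/2)[142 + √5309380] = 1223.1046

Kővári–Sós–Turán: let r_1, ..., r_142 be the row sums and z = Σ r_i the total number of 1s. Each pair of columns can share at most one row with both entries 1 (else a 2×2 all-ones block appears), so Σ_i C(r_i, 2) ≤ C(97, 2) = 4656. By convexity Σ_i C(r_i, 2) ≥ 142·C(z/142, 2) = z(z − 142)/(2·142), giving z² − 142z − 142·97·96 ≤ 0 and hence z ≤ (1/2)[142 + √(20164 + 4·1322304)] = (1/2)[142 + √5309380] ≈ (1/2)(142 + 2304.2092) = 1223.1046.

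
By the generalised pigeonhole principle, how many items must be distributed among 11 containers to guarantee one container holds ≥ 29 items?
n = (29 − 1)·11 + 1 = 309

By the generalised pigeonhole principle, to guarantee some box contains ≥ r objects we need more than (r − 1) · k objects total. Threshold: n = (r − 1) · k + 1. With r = 29 and k = 11: n = 28 · 11 + 1 = 308 + 1 = 309. For n = 308 = 28 · 11, we can put exactly 28 objects in every box, avoiding 29 in any single one — so 309 is tight.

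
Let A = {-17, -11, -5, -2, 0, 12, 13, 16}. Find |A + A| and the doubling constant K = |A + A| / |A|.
K = |A + A| / |A| = 32/8 = 4

Enumerate A + A = {a + b : a, b ∈ A}. With |A| = 8, there are |A|^2 = 64 ordered sum pairs; collecting distinct values, A + A = {-34, -28, -22, -19, -17, -16, -13, -11, -10, -7, -5, -4, -2, -1, 0, 1, 2, 5, 7, 8, 10, 11, 12, 13, 14, 16, 24, 25, 26, 28, 29, 32}, so |A + A| = 32. Thus K = 32/8 = 4. For comparison, the minimum possible |A + A| over all 8-element sets is 2·8 − 1 = 15 (so min K = 15/8), attained only by arithmetic progressions.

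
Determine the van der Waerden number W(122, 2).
W(122, 2) = 122 + 1 = 123

A 2-term AP is any pair of integers, so a monochromatic 2-AP exists iff some colour is used at least twice. With 122 colours, the colouring i ↦ i on {1, ..., 122} uses each colour once, avoiding any monochromatic pair, so W(122, 2) > 122. For {1, ..., 123}, pigeonhole forces two integers of the same colour, which form a monochromatic 2-AP. Hence W(122, 2) = 123.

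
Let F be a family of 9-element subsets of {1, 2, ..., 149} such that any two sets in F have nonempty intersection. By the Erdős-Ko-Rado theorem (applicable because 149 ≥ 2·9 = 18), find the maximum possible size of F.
max |F| = C(148, 8) = 4709614623714

Erdős-Ko-Rado (1961): when n ≥ 2k, max |F| = C(n−1, k−1). The bound is attained by the star {A : i ∈ A} for any fixed i ∈ [n]. Here C(149−1, 9−1) = C(148, 8) = 4709614623714.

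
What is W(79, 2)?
W(79, 2) = 79 + 1 = 80

A 2-term AP is any pair of integers, so a monochromatic 2-AP exists iff some colour is used at least twice. With 79 colours, the colouring i ↦ i on {1, ..., 79} uses each colour once, avoiding any monochromatic pair, so W(79, 2) > 79. For {1, ..., 80}, pigeonhole forces two integers of the same colour, which form a monochromatic 2-AP. Hence W(79, 2) = 80.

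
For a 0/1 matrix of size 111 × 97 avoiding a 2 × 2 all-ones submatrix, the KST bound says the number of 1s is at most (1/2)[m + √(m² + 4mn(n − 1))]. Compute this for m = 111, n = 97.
z(111, 97; 2, 2) ≤ (1/2)[111 + √(111² + 4·111·97·96)] = (1/2)[111 + √4146849] = 1073.6907

Kővári–Sós–Turán: let r_1, ..., r_111 be the row sums and z = Σ r_i the total number of 1s. Each pair of columns can share at most one row with both entries 1 (else a 2×2 all-ones block appears), so Σ_i C(r_i, 2) ≤ C(97, 2) = 4656. By convexity Σ_i C(r_i, 2) ≥ 111·C(z/111, 2) = z(z − 111)/(2·111), giving z² − 111z − 111·97·96 ≤ 0 and hence z ≤ (1/2)[111 + √(12321 + 4·1033632)] = (1/2)[111 + √4146849] ≈ (1/2)(111 + 2036.3813) = 1073.6907.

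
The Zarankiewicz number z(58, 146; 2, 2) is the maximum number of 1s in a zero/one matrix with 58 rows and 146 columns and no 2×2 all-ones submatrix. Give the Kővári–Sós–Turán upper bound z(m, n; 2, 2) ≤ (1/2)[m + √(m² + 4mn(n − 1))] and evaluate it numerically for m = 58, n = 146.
z(58, 146; 2, 2) ≤ (1/2)[58 + √(58² + 4·58·146·145)] = (1/2)[58 + √4914804] = 1137.4679

Kővári–Sós–Turán: let r_1, ..., r_58 be the row sums and z = Σ r_i the total number of 1s. Each pair of columns can share at most one row with both entries 1 (else a 2×2 all-ones block appears), so Σ_i C(r_i, 2) ≤ C(146, 2) = 10585. By convexity Σ_i C(r_i, 2) ≥ 58·C(z/58, 2) = z(z − 58)/(2·58), giving z² − 58z − 58·146·145 ≤ 0 and hence z ≤ (1/2)[58 + √(3364 + 4·1227860)] = (1/2)[58 + √4914804] ≈ (1/2)(58 + 2216.9357) = 1137.4679.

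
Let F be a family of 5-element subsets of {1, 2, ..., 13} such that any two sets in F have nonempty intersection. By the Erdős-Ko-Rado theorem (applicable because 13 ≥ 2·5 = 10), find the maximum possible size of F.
max |F| = C(12, 4) = 495

The Erdős-Ko-Rado theorem states: for n ≥ 2k, an intersecting family of k-subsets of an n-element set has size at most C(n − 1, k − 1), with equality for 'star' families {A ⊆ [n] : |A| = k, i ∈ A} (fix an element i). For n = 13, k = 5: C(12, 4) = 495.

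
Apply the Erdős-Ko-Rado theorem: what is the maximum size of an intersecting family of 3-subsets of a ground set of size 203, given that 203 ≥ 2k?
max |F| = C(202, 2) = 20301

The Erdős-Ko-Rado theorem states: for n ≥ 2k, an intersecting family of k-subsets of an n-element set has size at most C(n − 1, k − 1), with equality for 'star' families {A ⊆ [n] : |A| = k, i ∈ A} (fix an element i). For n = 203, k = 3: C(202, 2) = 20301.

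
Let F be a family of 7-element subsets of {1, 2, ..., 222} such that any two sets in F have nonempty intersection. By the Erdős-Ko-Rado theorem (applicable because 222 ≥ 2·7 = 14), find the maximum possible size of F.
max |F| = C(221, 6) = 151111164204

Erdős-Ko-Rado (1961): when n ≥ 2k, max |F| = C(n−1, k−1). The bound is attained by the star {A : i ∈ A} for any fixed i ∈ [n]. Here C(222−1, 7−1) = C(221, 6) = 151111164204.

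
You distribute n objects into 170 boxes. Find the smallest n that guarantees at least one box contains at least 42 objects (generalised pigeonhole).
n = (42 − 1)·170 + 1 = 6971

By the generalised pigeonhole principle, to guarantee some box contains ≥ r objects we need more than (r − 1) · k objects total. Threshold: n = (r − 1) · k + 1. With r = 42 and k = 170: n = 41 · 170 + 1 = 6970 + 1 = 6971. For n = 6970 = 41 · 170, we can put exactly 41 objects in every box, avoiding 42 in any single one — so 6971 is tight.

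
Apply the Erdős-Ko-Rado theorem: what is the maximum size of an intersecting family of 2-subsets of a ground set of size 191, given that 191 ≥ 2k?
max |F| = C(190, 1) = 190

Erdős-Ko-Rado (1961): when n ≥ 2k, max |F| = C(n−1, k−1). The bound is attained by the star {A : i ∈ A} for any fixed i ∈ [n]. Here C(191−1, 2−1) = C(190, 1) = 190.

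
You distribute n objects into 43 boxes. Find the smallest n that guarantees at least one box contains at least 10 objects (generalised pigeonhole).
n = (10 − 1)·43 + 1 = 388

By the generalised pigeonhole principle, to guarantee some box contains ≥ r objects we need more than (r − 1) · k objects total. Threshold: n = (r − 1) · k + 1. With r = 10 and k = 43: n = 9 · 43 + 1 = 387 + 1 = 388. For n = 387 = 9 · 43, we can put exactly 9 objects in every box, avoiding 10 in any single one — so 388 is tight.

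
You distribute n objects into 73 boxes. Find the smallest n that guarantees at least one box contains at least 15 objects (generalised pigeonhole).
n = (15 − 1)·73 + 1 = 1023

By the generalised pigeonhole principle, to guarantee some box contains ≥ r objects we need more than (r − 1) · k objects total. Threshold: n = (r − 1) · k + 1. With r = 15 and k = 73: n = 14 · 73 + 1 = 1022 + 1 = 1023. For n = 1022 = 14 · 73, we can put exactly 14 objects in every box, avoiding 15 in any single one — so 1023 is tight.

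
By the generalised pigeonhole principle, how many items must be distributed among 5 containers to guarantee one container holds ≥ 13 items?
n = (13 − 1)·5 + 1 = 61

By the generalised pigeonhole principle, to guarantee some box contains ≥ r objects we need more than (r − 1) · k objects total. Threshold: n = (r − 1) · k + 1. With r = 13 and k = 5: n = 12 · 5 + 1 = 60 + 1 = 61. For n = 60 = 12 · 5, we can put exactly 12 objects in every box, avoiding 13 in any single one — so 61 is tight.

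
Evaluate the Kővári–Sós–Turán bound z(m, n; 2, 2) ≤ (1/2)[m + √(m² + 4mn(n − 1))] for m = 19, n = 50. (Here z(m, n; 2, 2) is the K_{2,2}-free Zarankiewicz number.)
z(19, 50; 2, 2) ≤ (1/2)[19 + √(19² + 4·19·50·49)] = (1/2)[19 + √186561] = 225.4635

Kővári–Sós–Turán: let r_1, ..., r_19 be the row sums and z = Σ r_i the total number of 1s. Each pair of columns can share at most one row with both entries 1 (else a 2×2 all-ones block appears), so Σ_i C(r_i, 2) ≤ C(50, 2) = 1225. By convexity Σ_i C(r_i, 2) ≥ 19·C(z/19, 2) = z(z − 19)/(2·19), giving z² − 19z − 19·50·49 ≤ 0 and hence z ≤ (1/2)[19 + √(361 + 4·46550)] = (1/2)[19 + √186561] ≈ (1/2)(19 + 431.9271) = 225.4635.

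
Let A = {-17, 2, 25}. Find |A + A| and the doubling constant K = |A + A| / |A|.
K = |A + A| / |A| = 6/3 = 2

Enumerate A + A = {a + b : a, b ∈ A}. With |A| = 3, there are |A|^2 = 9 ordered sum pairs; collecting distinct values, A + A = {-34, -15, 4, 8, 27, 50}, so |A + A| = 6. Thus K = 6/3 = 2. For comparison, the minimum possible |A + A| over all 3-element sets is 2·3 − 1 = 5 (so min K = 5/3), attained only by arithmetic progressions.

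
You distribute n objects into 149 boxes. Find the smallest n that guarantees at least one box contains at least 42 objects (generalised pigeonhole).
n = (42 − 1)·149 + 1 = 6110

By the generalised pigeonhole principle, to guarantee some box contains ≥ r objects we need more than (r − 1) · k objects total. Threshold: n = (r − 1) · k + 1. With r = 42 and k = 149: n = 41 · 149 + 1 = 6109 + 1 = 6110. For n = 6109 = 41 · 149, we can put exactly 41 objects in every box, avoiding 42 in any single one — so 6110 is tight.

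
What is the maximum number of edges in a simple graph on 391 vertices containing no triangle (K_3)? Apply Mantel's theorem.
ex(391, K_3) = ⌊391^2/4⌋ = 38220

Mantel (1907): a triangle-free graph on n vertices has at most ⌊n^2/4⌋ edges, with equality for the complete bipartite graph K_{⌊n/2⌋, ⌈n/2⌉}. For n = 391: ⌊391^2/4⌋ = ⌊152881/4⌋ = 38220. The extremal graph is K_{195, 196}, which has 195·196 = 38220 edges.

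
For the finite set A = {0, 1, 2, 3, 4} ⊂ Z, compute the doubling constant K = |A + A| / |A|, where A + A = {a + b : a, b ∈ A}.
K = |A + A| / |A| = 9/5

Enumerate A + A = {a + b : a, b ∈ A}. With |A| = 5, there are |A|^2 = 25 ordered sum pairs; collecting distinct values, A + A = {0, 1, 2, 3, 4, 5, 6, 7, 8}, so |A + A| = 9. Thus K = 9/5. Here |A + A| = 2|A| − 1 = 9, the minimum possible — so K = 9/5 is minimal, which holds iff A is an arithmetic progression.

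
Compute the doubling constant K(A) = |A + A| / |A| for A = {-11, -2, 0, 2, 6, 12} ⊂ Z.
K = |A + A| / |A| = 18/6 = 3

Enumerate A + A = {a + b : a, b ∈ A}. With |A| = 6, there are |A|^2 = 36 ordered sum pairs; collecting distinct values, A + A = {-22, -13, -11, -9, -5, -4, -2, 0, 1, 2, 4, 6, 8, 10, 12, 14, 18, 24}, so |A + A| = 18. Thus K = 18/6 = 3. For comparison, the minimum possible |A + A| over all 6-element sets is 2·6 − 1 = 11 (so min K = 11/6), attained only by arithmetic progressions.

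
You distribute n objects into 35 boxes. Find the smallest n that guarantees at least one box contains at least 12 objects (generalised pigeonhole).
n = (12 − 1)·35 + 1 = 386

By the generalised pigeonhole principle, to guarantee some box contains ≥ r objects we need more than (r − 1) · k objects total. Threshold: n = (r − 1) · k + 1. With r = 12 and k = 35: n = 11 · 35 + 1 = 385 + 1 = 386. For n = 385 = 11 · 35, we can put exactly 11 objects in every box, avoiding 12 in any single one — so 386 is tight.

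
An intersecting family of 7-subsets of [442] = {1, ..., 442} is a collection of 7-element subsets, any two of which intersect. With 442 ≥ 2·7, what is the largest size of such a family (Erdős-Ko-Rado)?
max |F| = C(441, 6) = 9873368049468

The Erdős-Ko-Rado theorem states: for n ≥ 2k, an intersecting family of k-subsets of an n-element set has size at most C(n − 1, k − 1), with equality for 'star' families {A ⊆ [n] : |A| = k, i ∈ A} (fix an element i). For n = 442, k = 7: C(441, 6) = 9873368049468.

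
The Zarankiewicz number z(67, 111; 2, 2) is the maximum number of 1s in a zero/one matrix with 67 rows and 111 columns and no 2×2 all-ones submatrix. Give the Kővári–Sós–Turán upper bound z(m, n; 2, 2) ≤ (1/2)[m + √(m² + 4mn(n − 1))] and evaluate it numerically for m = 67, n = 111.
z(67, 111; 2, 2) ≤ (1/2)[67 + √(67² + 4·67·111·110)] = (1/2)[67 + √3276769] = 938.5924

Kővári–Sós–Turán: let r_1, ..., r_67 be the row sums and z = Σ r_i the total number of 1s. Each pair of columns can share at most one row with both entries 1 (else a 2×2 all-ones block appears), so Σ_i C(r_i, 2) ≤ C(111, 2) = 6105. By convexity Σ_i C(r_i, 2) ≥ 67·C(z/67, 2) = z(z − 67)/(2·67), giving z² − 67z − 67·111·110 ≤ 0 and hence z ≤ (1/2)[67 + √(4489 + 4·818070)] = (1/2)[67 + √3276769] ≈ (1/2)(67 + 1810.1848) = 938.5924.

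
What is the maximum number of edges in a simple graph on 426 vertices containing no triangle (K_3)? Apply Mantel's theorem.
ex(426, K_3) = ⌊426^2/4⌋ = 45369

Mantel (1907): a triangle-free graph on n vertices has at most ⌊n^2/4⌋ edges, with equality for the complete bipartite graph K_{⌊n/2⌋, ⌈n/2⌉}. For n = 426: ⌊426^2/4⌋ = ⌊181476/4⌋ = 45369. The extremal graph is K_{213, 213}, which has 213·213 = 45369 edges.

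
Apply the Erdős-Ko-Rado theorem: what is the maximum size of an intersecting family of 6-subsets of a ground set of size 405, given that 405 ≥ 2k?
max |F| = C(404, 5) = 87485400080

Erdős-Ko-Rado (1961): when n ≥ 2k, max |F| = C(n−1, k−1). The bound is attained by the star {A : i ∈ A} for any fixed i ∈ [n]. Here C(405−1, 6−1) = C(404, 5) = 87485400080.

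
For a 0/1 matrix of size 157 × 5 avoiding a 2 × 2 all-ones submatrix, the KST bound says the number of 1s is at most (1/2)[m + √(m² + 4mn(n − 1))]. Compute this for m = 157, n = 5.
z(157, 5; 2, 2) ≤ (1/2)[157 + √(157² + 4·157·5·4)] = (1/2)[157 + √37209] = 174.9482

Kővári–Sós–Turán: let r_1, ..., r_157 be the row sums and z = Σ r_i the total number of 1s. Each pair of columns can share at most one row with both entries 1 (else a 2×2 all-ones block appears), so Σ_i C(r_i, 2) ≤ C(5, 2) = 10. By convexity Σ_i C(r_i, 2) ≥ 157·C(z/157, 2) = z(z − 157)/(2·157), giving z² − 157z − 157·5·4 ≤ 0 and hence z ≤ (1/2)[157 + √(24649 + 4·3140)] = (1/2)[157 + √37209] ≈ (1/2)(157 + 192.8963) = 174.9482.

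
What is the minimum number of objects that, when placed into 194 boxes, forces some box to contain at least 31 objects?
n = (31 − 1)·194 + 1 = 5821

By the generalised pigeonhole principle, to guarantee some box contains ≥ r objects we need more than (r − 1) · k objects total. Threshold: n = (r − 1) · k + 1. With r = 31 and k = 194: n = 30 · 194 + 1 = 5820 + 1 = 5821. For n = 5820 = 30 · 194, we can put exactly 30 objects in every box, avoiding 31 in any single one — so 5821 is tight.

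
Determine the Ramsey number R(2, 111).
R(2, 111) = 111

R(2, k) = k for all k ≥ 2: in a 2-colouring of K_k, either some edge is red (a red K_2) or all edges are blue (a blue K_k). And K_{110} coloured all-blue has no blue K_111, so R(2, 111) > 110. Hence R(2, 111) = 111.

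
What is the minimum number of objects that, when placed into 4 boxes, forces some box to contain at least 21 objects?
n = (21 − 1)·4 + 1 = 81

By the generalised pigeonhole principle, to guarantee some box contains ≥ r objects we need more than (r − 1) · k objects total. Threshold: n = (r − 1) · k + 1. With r = 21 and k = 4: n = 20 · 4 + 1 = 80 + 1 = 81. For n = 80 = 20 · 4, we can put exactly 20 objects in every box, avoiding 21 in any single one — so 81 is tight.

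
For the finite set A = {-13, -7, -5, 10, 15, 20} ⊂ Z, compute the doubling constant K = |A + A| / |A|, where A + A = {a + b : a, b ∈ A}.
K = |A + A| / |A| = 20/6 = 10/3

Enumerate A + A = {a + b : a, b ∈ A}. With |A| = 6, there are |A|^2 = 36 ordered sum pairs; collecting distinct values, A + A = {-26, -20, -18, -14, -12, -10, -3, 2, 3, 5, 7, 8, 10, 13, 15, 20, 25, 30, 35, 40}, so |A + A| = 20. Thus K = 20/6 = 10/3. For comparison, the minimum possible |A + A| over all 6-element sets is 2·6 − 1 = 11 (so min K = 11/6), attained only by arithmetic progressions.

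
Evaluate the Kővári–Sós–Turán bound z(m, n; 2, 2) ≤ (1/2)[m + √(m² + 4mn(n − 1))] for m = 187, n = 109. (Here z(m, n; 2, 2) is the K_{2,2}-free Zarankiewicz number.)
z(187, 109; 2, 2) ≤ (1/2)[187 + √(187² + 4·187·109·108)] = (1/2)[187 + √8840425] = 1580.1426

Kővári–Sós–Turán: let r_1, ..., r_187 be the row sums and z = Σ r_i the total number of 1s. Each pair of columns can share at most one row with both entries 1 (else a 2×2 all-ones block appears), so Σ_i C(r_i, 2) ≤ C(109, 2) = 5886. By convexity Σ_i C(r_i, 2) ≥ 187·C(z/187, 2) = z(z − 187)/(2·187), giving z² − 187z − 187·109·108 ≤ 0 and hence z ≤ (1/2)[187 + √(34969 + 4·2201364)] = (1/2)[187 + √8840425] ≈ (1/2)(187 + 2973.2852) = 1580.1426.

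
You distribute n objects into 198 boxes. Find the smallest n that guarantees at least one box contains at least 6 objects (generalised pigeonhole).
n = (6 − 1)·198 + 1 = 991

By the generalised pigeonhole principle, to guarantee some box contains ≥ r objects we need more than (r − 1) · k objects total. Threshold: n = (r − 1) · k + 1. With r = 6 and k = 198: n = 5 · 198 + 1 = 990 + 1 = 991. For n = 990 = 5 · 198, we can put exactly 5 objects in every box, avoiding 6 in any single one — so 991 is tight.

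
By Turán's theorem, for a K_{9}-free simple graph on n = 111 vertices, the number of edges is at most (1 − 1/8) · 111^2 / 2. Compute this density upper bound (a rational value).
Turán density bound = (7/8) · 111^2/2 = 86247/16 ≈ 5390.4375

Turán's theorem: ex(n, K_{r+1}) is achieved by the complete r-partite Turán graph T(n, r) with parts as balanced as possible, and is at most (1 − 1/r) · n^2/2. For r = 8, n = 111: the density bound is (7/8) · 12321/2 = 86247/16 ≈ 5390.4375. The integer-valued extremum is e(T(111, 8)) = 5390, which is strictly less than the density bound 86247/16 since 8 ∤ 111 (the parts of T(111, 8) cannot all be equal).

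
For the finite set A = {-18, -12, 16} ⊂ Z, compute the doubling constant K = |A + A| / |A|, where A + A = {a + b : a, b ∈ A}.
K = |A + A| / |A| = 6/3 = 2

Enumerate A + A = {a + b : a, b ∈ A}. With |A| = 3, there are |A|^2 = 9 ordered sum pairs; collecting distinct values, A + A = {-36, -30, -24, -2, 4, 32}, so |A + A| = 6. Thus K = 6/3 = 2. For comparison, the minimum possible |A + A| over all 3-element sets is 2·3 − 1 = 5 (so min K = 5/3), attained only by arithmetic progressions.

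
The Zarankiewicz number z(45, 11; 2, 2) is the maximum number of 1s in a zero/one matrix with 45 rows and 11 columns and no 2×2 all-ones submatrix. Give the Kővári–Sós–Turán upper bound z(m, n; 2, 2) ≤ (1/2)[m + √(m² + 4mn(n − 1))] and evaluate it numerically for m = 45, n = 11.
z(45, 11; 2, 2) ≤ (1/2)[45 + √(45² + 4·45·11·10)] = (1/2)[45 + √21825] = 96.3664

Kővári–Sós–Turán: let r_1, ..., r_45 be the row sums and z = Σ r_i the total number of 1s. Each pair of columns can share at most one row with both entries 1 (else a 2×2 all-ones block appears), so Σ_i C(r_i, 2) ≤ C(11, 2) = 55. By convexity Σ_i C(r_i, 2) ≥ 45·C(z/45, 2) = z(z − 45)/(2·45), giving z² − 45z − 45·11·10 ≤ 0 and hence z ≤ (1/2)[45 + √(2025 + 4·4950)] = (1/2)[45 + √21825] ≈ (1/2)(45 + 147.7329) = 96.3664.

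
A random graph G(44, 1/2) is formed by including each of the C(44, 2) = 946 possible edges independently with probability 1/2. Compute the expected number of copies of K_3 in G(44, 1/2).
E[# K_3] = C(44, 3) · (1/2)^C(3, 2) = 13244 / 2^3 = 3311/2 = 1655.5

For each 3-subset S of vertices (there are C(44, 3) = 13244 such S), let X_S = 1 if S induces a K_3 (all C(3, 2) = 3 edges present). Then P(X_S = 1) = (1/2)^3 = 1/8. By linearity of expectation, E[# K_3] = C(44, 3) · (1/2)^3 = 13244 / 8 = 3311/2 = 1655.5.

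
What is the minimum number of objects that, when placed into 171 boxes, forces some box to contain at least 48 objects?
n = (48 − 1)·171 + 1 = 8038

By the generalised pigeonhole principle, to guarantee some box contains ≥ r objects we need more than (r − 1) · k objects total. Threshold: n = (r − 1) · k + 1. With r = 48 and k = 171: n = 47 · 171 + 1 = 8037 + 1 = 8038. For n = 8037 = 47 · 171, we can put exactly 47 objects in every box, avoiding 48 in any single one — so 8038 is tight.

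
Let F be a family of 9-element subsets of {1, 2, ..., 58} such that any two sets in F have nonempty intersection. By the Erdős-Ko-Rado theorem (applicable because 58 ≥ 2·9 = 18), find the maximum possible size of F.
max |F| = C(57, 8) = 1652411475

Erdős-Ko-Rado (1961): when n ≥ 2k, max |F| = C(n−1, k−1). The bound is attained by the star {A : i ∈ A} for any fixed i ∈ [n]. Here C(58−1, 9−1) = C(57, 8) = 1652411475.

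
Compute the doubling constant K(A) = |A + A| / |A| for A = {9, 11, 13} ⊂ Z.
K = |A + A| / |A| = 5/3

Enumerate A + A = {a + b : a, b ∈ A}. With |A| = 3, there are |A|^2 = 9 ordered sum pairs; collecting distinct values, A + A = {18, 20, 22, 24, 26}, so |A + A| = 5. Thus K = 5/3. Here |A + A| = 2|A| − 1 = 5, the minimum possible — so K = 5/3 is minimal, which holds iff A is an arithmetic progression.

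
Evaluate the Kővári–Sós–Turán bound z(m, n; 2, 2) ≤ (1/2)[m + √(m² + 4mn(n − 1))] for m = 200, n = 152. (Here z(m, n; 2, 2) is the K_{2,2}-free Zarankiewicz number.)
z(200, 152; 2, 2) ≤ (1/2)[200 + √(200² + 4·200·152·151)] = (1/2)[200 + √18401600] = 2244.8543

Kővári–Sós–Turán: let r_1, ..., r_200 be the row sums and z = Σ r_i the total number of 1s. Each pair of columns can share at most one row with both entries 1 (else a 2×2 all-ones block appears), so Σ_i C(r_i, 2) ≤ C(152, 2) = 11476. By convexity Σ_i C(r_i, 2) ≥ 200·C(z/200, 2) = z(z − 200)/(2·200), giving z² − 200z − 200·152·151 ≤ 0 and hence z ≤ (1/2)[200 + √(40000 + 4·4590400)] = (1/2)[200 + √18401600] ≈ (1/2)(200 + 4289.7086) = 2244.8543.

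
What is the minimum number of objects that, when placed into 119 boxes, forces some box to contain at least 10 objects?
n = (10 − 1)·119 + 1 = 1072

By the generalised pigeonhole principle, to guarantee some box contains ≥ r objects we need more than (r − 1) · k objects total. Threshold: n = (r − 1) · k + 1. With r = 10 and k = 119: n = 9 · 119 + 1 = 1071 + 1 = 1072. For n = 1071 = 9 · 119, we can put exactly 9 objects in every box, avoiding 10 in any single one — so 1072 is tight.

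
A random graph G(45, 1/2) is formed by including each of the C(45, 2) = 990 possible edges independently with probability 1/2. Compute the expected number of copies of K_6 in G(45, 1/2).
E[# K_6] = C(45, 6) · (1/2)^C(6, 2) = 8145060 / 2^15 = 2036265/8192 ≈ 248.567505

For each 6-subset S of vertices (there are C(45, 6) = 8145060 such S), let X_S = 1 if S induces a K_6 (all C(6, 2) = 15 edges present). Then P(X_S = 1) = (1/2)^15 = 1/32768. By linearity of expectation, E[# K_6] = C(45, 6) · (1/2)^15 = 8145060 / 32768 = 2036265/8192 ≈ 248.567505.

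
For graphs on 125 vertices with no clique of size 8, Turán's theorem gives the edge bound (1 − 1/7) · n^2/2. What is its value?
Turán density bound = (6/7) · 125^2/2 = 46875/7 ≈ 6696.4286

Turán's theorem: ex(n, K_{r+1}) is achieved by the complete r-partite Turán graph T(n, r) with parts as balanced as possible, and is at most (1 − 1/r) · n^2/2. For r = 7, n = 125: the density bound is (6/7) · 15625/2 = 46875/7 ≈ 6696.4286. The integer-valued extremum is e(T(125, 7)) = 6696, which is strictly less than the density bound 46875/7 since 7 ∤ 125 (the parts of T(125, 7) cannot all be equal).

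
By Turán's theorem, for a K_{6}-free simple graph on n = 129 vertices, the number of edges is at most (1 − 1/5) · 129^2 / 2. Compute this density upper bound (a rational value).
Turán density bound = (4/5) · 129^2/2 = 33282/5 ≈ 6656.4

Turán's theorem: ex(n, K_{r+1}) is achieved by the complete r-partite Turán graph T(n, r) with parts as balanced as possible, and is at most (1 − 1/r) · n^2/2. For r = 5, n = 129: the density bound is (4/5) · 16641/2 = 33282/5 ≈ 6656.4. The integer-valued extremum is e(T(129, 5)) = 6656, which is strictly less than the density bound 33282/5 since 5 ∤ 129 (the parts of T(129, 5) cannot all be equal).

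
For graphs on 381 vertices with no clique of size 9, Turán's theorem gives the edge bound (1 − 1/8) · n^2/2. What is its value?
Turán density bound = (7/8) · 381^2/2 = 1016127/16 ≈ 63507.9375

Turán's theorem: ex(n, K_{r+1}) is achieved by the complete r-partite Turán graph T(n, r) with parts as balanced as possible, and is at most (1 − 1/r) · n^2/2. For r = 8, n = 381: the density bound is (7/8) · 145161/2 = 1016127/16 ≈ 63507.9375. The integer-valued extremum is e(T(381, 8)) = 63507, which is strictly less than the density bound 1016127/16 since 8 ∤ 381 (the parts of T(381, 8) cannot all be equal).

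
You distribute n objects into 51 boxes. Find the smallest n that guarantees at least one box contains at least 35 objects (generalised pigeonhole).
n = (35 − 1)·51 + 1 = 1735

By the generalised pigeonhole principle, to guarantee some box contains ≥ r objects we need more than (r − 1) · k objects total. Threshold: n = (r − 1) · k + 1. With r = 35 and k = 51: n = 34 · 51 + 1 = 1734 + 1 = 1735. For n = 1734 = 34 · 51, we can put exactly 34 objects in every box, avoiding 35 in any single one — so 1735 is tight.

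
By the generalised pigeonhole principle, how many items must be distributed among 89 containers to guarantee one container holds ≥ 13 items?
n = (13 − 1)·89 + 1 = 1069

By the generalised pigeonhole principle, to guarantee some box contains ≥ r objects we need more than (r − 1) · k objects total. Threshold: n = (r − 1) · k + 1. With r = 13 and k = 89: n = 12 · 89 + 1 = 1068 + 1 = 1069. For n = 1068 = 12 · 89, we can put exactly 12 objects in every box, avoiding 13 in any single one — so 1069 is tight.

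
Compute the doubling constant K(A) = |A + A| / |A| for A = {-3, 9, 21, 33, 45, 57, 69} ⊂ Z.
K = |A + A| / |A| = 13/7

Enumerate A + A = {a + b : a, b ∈ A}. With |A| = 7, there are |A|^2 = 49 ordered sum pairs; collecting distinct values, A + A = {-6, 6, 18, 30, 42, 54, 66, 78, 90, 102, 114, 126, 138}, so |A + A| = 13. Thus K = 13/7. Here |A + A| = 2|A| − 1 = 13, the minimum possible — so K = 13/7 is minimal, which holds iff A is an arithmetic progression.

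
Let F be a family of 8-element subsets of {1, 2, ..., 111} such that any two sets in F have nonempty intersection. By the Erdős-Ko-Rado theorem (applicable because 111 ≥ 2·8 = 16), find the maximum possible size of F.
max |F| = C(110, 7) = 31821795720

The Erdős-Ko-Rado theorem states: for n ≥ 2k, an intersecting family of k-subsets of an n-element set has size at most C(n − 1, k − 1), with equality for 'star' families {A ⊆ [n] : |A| = k, i ∈ A} (fix an element i). For n = 111, k = 8: C(110, 7) = 31821795720.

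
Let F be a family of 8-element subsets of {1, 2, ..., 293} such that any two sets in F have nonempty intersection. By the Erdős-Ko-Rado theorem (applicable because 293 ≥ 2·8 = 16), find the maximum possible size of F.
max |F| = C(292, 7) = 33402699172128

Erdős-Ko-Rado (1961): when n ≥ 2k, max |F| = C(n−1, k−1). The bound is attained by the star {A : i ∈ A} for any fixed i ∈ [n]. Here C(293−1, 8−1) = C(292, 7) = 33402699172128.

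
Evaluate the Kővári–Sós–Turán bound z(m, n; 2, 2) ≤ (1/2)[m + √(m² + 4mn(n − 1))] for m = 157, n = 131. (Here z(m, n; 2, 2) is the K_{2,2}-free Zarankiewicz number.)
z(157, 131; 2, 2) ≤ (1/2)[157 + √(157² + 4·157·131·130)] = (1/2)[157 + √10719489] = 1715.5315

Kővári–Sós–Turán: let r_1, ..., r_157 be the row sums and z = Σ r_i the total number of 1s. Each pair of columns can share at most one row with both entries 1 (else a 2×2 all-ones block appears), so Σ_i C(r_i, 2) ≤ C(131, 2) = 8515. By convexity Σ_i C(r_i, 2) ≥ 157·C(z/157, 2) = z(z − 157)/(2·157), giving z² − 157z − 157·131·130 ≤ 0 and hence z ≤ (1/2)[157 + √(24649 + 4·2673710)] = (1/2)[157 + √10719489] ≈ (1/2)(157 + 3274.0631) = 1715.5315.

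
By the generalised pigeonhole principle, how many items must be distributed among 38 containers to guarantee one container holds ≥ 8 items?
n = (8 − 1)·38 + 1 = 267

By the generalised pigeonhole principle, to guarantee some box contains ≥ r objects we need more than (r − 1) · k objects total. Threshold: n = (r − 1) · k + 1. With r = 8 and k = 38: n = 7 · 38 + 1 = 266 + 1 = 267. For n = 266 = 7 · 38, we can put exactly 7 objects in every box, avoiding 8 in any single one — so 267 is tight.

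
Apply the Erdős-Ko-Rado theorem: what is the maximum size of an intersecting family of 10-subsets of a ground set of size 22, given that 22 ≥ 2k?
max |F| = C(21, 9) = 293930

Erdős-Ko-Rado (1961): when n ≥ 2k, max |F| = C(n−1, k−1). The bound is attained by the star {A : i ∈ A} for any fixed i ∈ [n]. Here C(22−1, 10−1) = C(21, 9) = 293930.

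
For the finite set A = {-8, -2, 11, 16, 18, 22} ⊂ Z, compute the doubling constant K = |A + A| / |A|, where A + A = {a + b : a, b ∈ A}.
K = |A + A| / |A| = 20/6 = 10/3

Enumerate A + A = {a + b : a, b ∈ A}. With |A| = 6, there are |A|^2 = 36 ordered sum pairs; collecting distinct values, A + A = {-16, -10, -4, 3, 8, 9, 10, 14, 16, 20, 22, 27, 29, 32, 33, 34, 36, 38, 40, 44}, so |A + A| = 20. Thus K = 20/6 = 10/3. For comparison, the minimum possible |A + A| over all 6-element sets is 2·6 − 1 = 11 (so min K = 11/6), attained only by arithmetic progressions.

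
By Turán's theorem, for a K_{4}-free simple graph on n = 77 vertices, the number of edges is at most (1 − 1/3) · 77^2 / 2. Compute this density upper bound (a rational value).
Turán density bound = (2/3) · 77^2/2 = 5929/3 ≈ 1976.3333

Turán's theorem: ex(n, K_{r+1}) is achieved by the complete r-partite Turán graph T(n, r) with parts as balanced as possible, and is at most (1 − 1/r) · n^2/2. For r = 3, n = 77: the density bound is (2/3) · 5929/2 = 5929/3 ≈ 1976.3333. The integer-valued extremum is e(T(77, 3)) = 1976, which is strictly less than the density bound 5929/3 since 3 ∤ 77 (the parts of T(77, 3) cannot all be equal).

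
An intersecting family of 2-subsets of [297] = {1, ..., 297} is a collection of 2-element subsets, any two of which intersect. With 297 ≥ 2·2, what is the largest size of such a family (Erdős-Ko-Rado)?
max |F| = C(296, 1) = 296

Erdős-Ko-Rado (1961): when n ≥ 2k, max |F| = C(n−1, k−1). The bound is attained by the star {A : i ∈ A} for any fixed i ∈ [n]. Here C(297−1, 2−1) = C(296, 1) = 296.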